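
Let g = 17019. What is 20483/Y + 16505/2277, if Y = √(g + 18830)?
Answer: 16505/2277 + 20483*√35849/35849 ≈ 115.43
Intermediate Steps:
Y = √35849 (Y = √(17019 + 18830) = √35849 ≈ 189.34)
20483/Y + 16505/2277 = 20483/(√35849) + 16505/2277 = 20483*(√35849/35849) + 16505*(1/2277) = 20483*√35849/35849 + 16505/2277 = 16505/2277 + 20483*√35849/35849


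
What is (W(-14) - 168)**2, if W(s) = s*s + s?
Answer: 196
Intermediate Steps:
W(s) = s + s**2 (W(s) = s**2 + s = s + s**2)
(W(-14) - 168)**2 = (-14*(1 - 14) - 168)**2 = (-14*(-13) - 168)**2 = (182 - 168)**2 = 14**2 = 196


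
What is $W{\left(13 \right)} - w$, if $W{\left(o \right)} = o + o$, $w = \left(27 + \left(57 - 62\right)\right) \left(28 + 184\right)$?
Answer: $-4638$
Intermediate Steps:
$w = 4664$ ($w = \left(27 - 5\right) 212 = 22 \cdot 212 = 4664$)
$W{\left(o \right)} = 2 o$
$W{\left(13 \right)} - w = 2 \cdot 13 - 4664 = 26 - 4664 = -4638$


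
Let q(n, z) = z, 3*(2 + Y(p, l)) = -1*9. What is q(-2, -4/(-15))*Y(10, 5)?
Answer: -4/3 ≈ -1.3333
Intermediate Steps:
Y(p, l) = -5 (Y(p, l) = -2 + (-1*9)/3 = -2 + (⅓)*(-9) = -2 - 3 = -5)
q(-2, -4/(-15))*Y(10, 5) = -4/(-15)*(-5) = -4*(-1/15)*(-5) = (4/15)*(-5) = -4/3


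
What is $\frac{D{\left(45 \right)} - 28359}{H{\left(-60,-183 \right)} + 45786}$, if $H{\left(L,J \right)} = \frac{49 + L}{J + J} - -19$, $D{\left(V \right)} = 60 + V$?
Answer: $- \frac{10340964}{16764641} \approx -0.61683$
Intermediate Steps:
$H{\left(L,J \right)} = 19 + \frac{49 + L}{2 J}$ ($H{\left(L,J \right)} = \frac{49 + L}{2 J} + 19 = 19 + \frac{49 + L}{2 J}$)
$\frac{D{\left(45 \right)} - 28359}{H{\left(-60,-183 \right)} + 45786} = \frac{\left(60 + 45\right) - 28359}{\frac{49 - 60 + 38 \left(-183\right)}{2 \left(-183\right)} + 45786} = \frac{105 - 28359}{\frac{1}{2} \left(- \frac{1}{183}\right) \left(49 - 60 - 6954\right) + 45786} = - \frac{28254}{\frac{1}{2} \left(- \frac{1}{183}\right) \left(-6965\right) + 45786} = - \frac{28254}{\frac{6965}{366} + 45786} = - \frac{28254}{\frac{16764641}{366}} = \left(-28254\right) \frac{366}{16764641} = - \frac{10340964}{16764641}$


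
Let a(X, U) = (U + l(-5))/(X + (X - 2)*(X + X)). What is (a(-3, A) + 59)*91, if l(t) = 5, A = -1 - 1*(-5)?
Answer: 16198/3 ≈ 5399.3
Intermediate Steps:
A = 4 (A = -1 + 5 = 4)
a(X, U) = (5 + U)/(X + 2*X*(-2 + X)) (a(X, U) = (U + 5)/(X + (X - 2)*(X + X)) = (5 + U)/(X + (-2 + X)*(2*X)) = (5 + U)/(X + 2*X*(-2 + X)))
(a(-3, A) + 59)*91 = ((5 + 4)/((-3)*(-3 + 2*(-3))) + 59)*91 = (-⅓*9/(-3 - 6) + 59)*91 = (-⅓*9/(-9) + 59)*91 = (-⅓*(-⅑)*9 + 59)*91 = (⅓ + 59)*91 = (178/3)*91 = 16198/3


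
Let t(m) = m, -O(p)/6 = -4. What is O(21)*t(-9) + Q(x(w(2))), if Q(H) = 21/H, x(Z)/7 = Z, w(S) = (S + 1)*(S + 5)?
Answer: -1511/7 ≈ -215.86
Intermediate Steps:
w(S) = (1 + S)*(5 + S)
x(Z) = 7*Z
O(p) = 24 (O(p) = -6*(-4) = 24)
O(21)*t(-9) + Q(x(w(2))) = 24*(-9) + 21/((7*(5 + 2² + 6*2))) = -216 + 21/((7*(5 + 4 + 12))) = -216 + 21/((7*21)) = -216 + 21/147 = -216 + 21*(1/147) = -216 + ⅐ = -1511/7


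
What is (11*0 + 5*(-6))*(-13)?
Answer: 390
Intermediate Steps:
(11*0 + 5*(-6))*(-13) = (0 - 30)*(-13) = -30*(-13) = 390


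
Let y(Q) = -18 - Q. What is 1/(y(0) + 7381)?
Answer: 1/7363 ≈ 0.00013581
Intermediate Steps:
1/(y(0) + 7381) = 1/((-18 - 1*0) + 7381) = 1/((-18 + 0) + 7381) = 1/(-18 + 7381) = 1/7363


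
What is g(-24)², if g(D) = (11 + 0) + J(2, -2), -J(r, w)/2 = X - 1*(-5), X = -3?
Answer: 49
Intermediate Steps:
J(r, w) = -4 (J(r, w) = -2*(-3 - 1*(-5)) = -2*(-3 + 5) = -2*2 = -4)
g(D) = 7 (g(D) = (11 + 0) - 4 = 11 - 4 = 7)
g(-24)² = 7² = 49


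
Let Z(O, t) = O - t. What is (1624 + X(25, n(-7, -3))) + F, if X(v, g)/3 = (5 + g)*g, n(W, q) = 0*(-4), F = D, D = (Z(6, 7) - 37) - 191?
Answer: 1395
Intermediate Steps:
D = -229 (D = ((6 - 1*7) - 37) - 191 = ((6 - 7) - 37) - 191 = (-1 - 37) - 191 = -38 - 191 = -229)
F = -229
n(W, q) = 0
X(v, g) = 3*g*(5 + g) (X(v, g) = 3*((5 + g)*g) = 3*(g*(5 + g)) = 3*g*(5 + g))
(1624 + X(25, n(-7, -3))) + F = (1624 + 3*0*(5 + 0)) - 229 = (1624 + 3*0*5) - 229 = (1624 + 0) - 229 = 1624 - 229 = 1395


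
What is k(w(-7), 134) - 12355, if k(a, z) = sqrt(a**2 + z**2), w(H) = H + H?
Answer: -12355 + 2*sqrt(4538) ≈ -12220.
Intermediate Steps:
w(H) = 2*H
k(w(-7), 134) - 12355 = sqrt((2*(-7))**2 + 134**2) - 12355 = sqrt((-14)**2 + 17956) - 12355 = sqrt(196 + 17956) - 12355 = sqrt(18152) - 12355 = 2*sqrt(4538) - 12355 = -12355 + 2*sqrt(4538)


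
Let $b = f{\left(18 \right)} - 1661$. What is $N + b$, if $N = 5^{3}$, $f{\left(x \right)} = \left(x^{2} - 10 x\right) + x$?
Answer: $-1374$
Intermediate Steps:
$f{\left(x \right)} = x^{2} - 9 x$
$b = -1499$ ($b = 18 \left(-9 + 18\right) - 1661 = 18 \cdot 9 - 1661 = 162 - 1661 = -1499$)
$N = 125$
$N + b = 125 - 1499 = -1374$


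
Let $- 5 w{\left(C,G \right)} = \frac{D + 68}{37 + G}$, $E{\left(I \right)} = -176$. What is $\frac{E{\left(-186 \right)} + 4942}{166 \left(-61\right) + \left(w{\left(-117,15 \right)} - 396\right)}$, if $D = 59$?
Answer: $- \frac{1239160}{2735847} \approx -0.45293$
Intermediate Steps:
$w{\left(C,G \right)} = - \frac{127}{5 \left(37 + G\right)}$ ($w{\left(C,G \right)} = - \frac{\left(59 + 68\right) \frac{1}{37 + G}}{5} = - \frac{127 \frac{1}{37 + G}}{5} = - \frac{127}{5 \left(37 + G\right)}$)
$\frac{E{\left(-186 \right)} + 4942}{166 \left(-61\right) + \left(w{\left(-117,15 \right)} - 396\right)} = \frac{-176 + 4942}{166 \left(-61\right) - \left(396 + \frac{127}{185 + 5 \cdot 15}\right)} = \frac{4766}{-10126 - \left(396 + \frac{127}{185 + 75}\right)} = \frac{4766}{-10126 - \left(396 + \frac{127}{260}\right)} = \frac{4766}{-10126 - \frac{103087}{260}} = \frac{4766}{- \frac{2735847}{260}} = 4766 \left(- \frac{260}{2735847}\right) = - \frac{1239160}{2735847}$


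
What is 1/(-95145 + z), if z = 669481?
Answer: 1/574336 ≈ 1.7411e-6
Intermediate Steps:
1/(-95145 + z) = 1/(-95145 + 669481) = 1/574336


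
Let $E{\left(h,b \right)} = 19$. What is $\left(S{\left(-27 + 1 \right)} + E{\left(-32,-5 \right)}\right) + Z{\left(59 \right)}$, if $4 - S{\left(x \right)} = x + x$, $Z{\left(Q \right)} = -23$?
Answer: $52$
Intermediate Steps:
$S{\left(x \right)} = 4 - 2 x$ ($S{\left(x \right)} = 4 - \left(x + x\right) = 4 - 2 x$)
$\left(S{\left(-27 + 1 \right)} + E{\left(-32,-5 \right)}\right) + Z{\left(59 \right)} = \left(\left(4 - 2 \left(-27 + 1\right)\right) + 19\right) - 23 = \left(\left(4 - -52\right) + 19\right) - 23 = \left(\left(4 + 52\right) + 19\right) - 23 = \left(56 + 19\right) - 23 = 75 - 23 = 52$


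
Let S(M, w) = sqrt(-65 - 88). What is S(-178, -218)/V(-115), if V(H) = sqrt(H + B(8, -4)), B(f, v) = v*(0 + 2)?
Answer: sqrt(2091)/41 ≈ 1.1153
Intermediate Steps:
B(f, v) = 2*v (B(f, v) = v*2 = 2*v)
S(M, w) = 3*I*sqrt(17) (S(M, w) = sqrt(-153) = 3*I*sqrt(17))
V(H) = sqrt(-8 + H) (V(H) = sqrt(H + 2*(-4)) = sqrt(H - 8) = sqrt(-8 + H))
S(-178, -218)/V(-115) = (3*I*sqrt(17))/(sqrt(-8 - 115)) = (3*I*sqrt(17))/(sqrt(-123)) = (3*I*sqrt(17))/((I*sqrt(123))) = (3*I*sqrt(17))*(-I*sqrt(123)/123) = sqrt(2091)/41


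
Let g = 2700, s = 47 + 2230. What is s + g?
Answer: 4977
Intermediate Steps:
s = 2277
s + g = 2277 + 2700 = 4977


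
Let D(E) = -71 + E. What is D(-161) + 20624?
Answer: 20392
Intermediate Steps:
D(-161) + 20624 = (-71 - 161) + 20624 = -232 + 20624 = 20392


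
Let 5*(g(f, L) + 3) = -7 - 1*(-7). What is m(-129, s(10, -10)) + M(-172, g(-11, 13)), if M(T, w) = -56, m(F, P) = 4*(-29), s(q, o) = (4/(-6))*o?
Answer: -172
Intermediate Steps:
s(q, o) = -2*o/3 (s(q, o) = (4*(-⅙))*o = -2*o/3)
m(F, P) = -116
g(f, L) = -3 (g(f, L) = -3 + (-7 - 1*(-7))/5 = -3 + (-7 + 7)/5 = -3 + (⅕)*0 = -3 + 0 = -3)
m(-129, s(10, -10)) + M(-172, g(-11, 13)) = -116 - 56 = -172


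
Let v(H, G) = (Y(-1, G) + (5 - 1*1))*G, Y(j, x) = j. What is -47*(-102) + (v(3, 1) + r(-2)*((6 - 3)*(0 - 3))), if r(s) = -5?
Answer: 4842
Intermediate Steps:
v(H, G) = 3*G (v(H, G) = (-1 + (5 - 1*1))*G = (-1 + (5 - 1))*G = (-1 + 4)*G = 3*G)
-47*(-102) + (v(3, 1) + r(-2)*((6 - 3)*(0 - 3))) = -47*(-102) + (3*1 - 5*(6 - 3)*(0 - 3)) = 4794 + (3 - 15*(-3)) = 4794 + (3 - 5*(-9)) = 4794 + (3 + 45) = 4794 + 48 = 4842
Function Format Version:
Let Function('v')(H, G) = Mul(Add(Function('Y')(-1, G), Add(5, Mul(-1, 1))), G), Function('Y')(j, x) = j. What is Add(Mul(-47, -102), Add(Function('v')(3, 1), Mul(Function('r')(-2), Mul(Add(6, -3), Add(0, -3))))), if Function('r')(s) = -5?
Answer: 4842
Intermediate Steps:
Function('v')(H, G) = Mul(3, G) (Function('v')(H, G) = Mul(Add(-1, Add(5, Mul(-1, 1))), G) = Mul(Add(-1, Add(5, -1)), G) = Mul(Add(-1, 4), G) = Mul(3, G))
Add(Mul(-47, -102), Add(Function('v')(3, 1), Mul(Function('r')(-2), Mul(Add(6, -3), Add(0, -3))))) = Add(Mul(-47, -102), Add(Mul(3, 1), Mul(-5, Mul(Add(6, -3), Add(0, -3))))) = Add(4794, Add(3, Mul(-5, Mul(3, -3)))) = Add(4794, Add(3, Mul(-5, -9))) = Add(4794, Add(3, 45)) = Add(4794, 48) = 4842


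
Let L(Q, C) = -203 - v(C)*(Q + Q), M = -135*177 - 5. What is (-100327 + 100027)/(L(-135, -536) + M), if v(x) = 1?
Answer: 300/23833 ≈ 0.012588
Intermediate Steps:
M = -23900 (M = -23895 - 5 = -23900)
L(Q, C) = -203 - 2*Q (L(Q, C) = -203 - (Q + Q) = -203 - 2*Q)
(-100327 + 100027)/(L(-135, -536) + M) = (-100327 + 100027)/((-203 - 2*(-135)) - 23900) = -300/((-203 + 270) - 23900) = -300/(67 - 23900) = -300/(-23833) = -300*(-1/23833) = 300/23833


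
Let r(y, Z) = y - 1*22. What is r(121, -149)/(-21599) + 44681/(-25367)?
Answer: -967576252/547901833 ≈ -1.7660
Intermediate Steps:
r(y, Z) = -22 + y (r(y, Z) = y - 22 = -22 + y)
r(121, -149)/(-21599) + 44681/(-25367) = (-22 + 121)/(-21599) + 44681/(-25367) = 99*(-1/21599) + 44681*(-1/25367) = -99/21599 - 44681/25367 = -967576252/547901833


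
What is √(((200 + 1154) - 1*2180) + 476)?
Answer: 5*I*√14 ≈ 18.708*I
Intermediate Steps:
√(((200 + 1154) - 1*2180) + 476) = √((1354 - 2180) + 476) = √(-826 + 476) = √(-350) = 5*I*√14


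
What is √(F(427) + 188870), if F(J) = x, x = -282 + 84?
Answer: 16*√737 ≈ 434.36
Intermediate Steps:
x = -198
F(J) = -198
√(F(427) + 188870) = √(-198 + 188870) = √188672 = 16*√737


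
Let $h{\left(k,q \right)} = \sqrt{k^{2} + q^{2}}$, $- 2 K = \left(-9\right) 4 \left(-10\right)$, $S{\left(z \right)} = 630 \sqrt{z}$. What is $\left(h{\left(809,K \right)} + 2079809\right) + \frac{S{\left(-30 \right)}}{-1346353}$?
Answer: $2079809 + \sqrt{686881} - \frac{630 i \sqrt{30}}{1346353} \approx 2.0806 \cdot 10^{6} - 0.002563 i$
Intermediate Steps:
$K = -180$ ($K = - \frac{\left(-9\right) 4 \left(-10\right)}{2} = - \frac{\left(-36\right) \left(-10\right)}{2} = \left(- \frac{1}{2}\right) 360 = -180$)
$\left(h{\left(809,K \right)} + 2079809\right) + \frac{S{\left(-30 \right)}}{-1346353} = \left(\sqrt{809^{2} + \left(-180\right)^{2}} + 2079809\right) + \frac{630 \sqrt{-30}}{-1346353} = \left(\sqrt{654481 + 32400} + 2079809\right) + 630 i \sqrt{30} \left(- \frac{1}{1346353}\right) = \left(\sqrt{686881} + 2079809\right) + 630 i \sqrt{30} \left(- \frac{1}{1346353}\right) = \left(2079809 + \sqrt{686881}\right) - \frac{630 i \sqrt{30}}{1346353} = 2079809 + \sqrt{686881} - \frac{630 i \sqrt{30}}{1346353}$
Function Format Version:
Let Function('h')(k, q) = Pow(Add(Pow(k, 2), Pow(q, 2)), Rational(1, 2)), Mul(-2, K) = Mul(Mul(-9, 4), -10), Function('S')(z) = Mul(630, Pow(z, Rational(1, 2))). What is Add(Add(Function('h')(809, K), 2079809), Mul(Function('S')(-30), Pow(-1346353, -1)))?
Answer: Add(2079809, Pow(686881, Rational(1, 2)), Mul(Rational(-630, 1346353), I, Pow(30, Rational(1, 2)))) ≈ Add(2.0806e+6, Mul(-0.0025630, I))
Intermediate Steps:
K = -180 (K = Mul(Rational(-1, 2), Mul(Mul(-9, 4), -10)) = Mul(Rational(-1, 2), Mul(-36, -10)) = Mul(Rational(-1, 2), 360) = -180)
Add(Add(Function('h')(809, K), 2079809), Mul(Function('S')(-30), Pow(-1346353, -1))) = Add(Add(Pow(Add(Pow(809, 2), Pow(-180, 2)), Rational(1, 2)), 2079809), Mul(Mul(630, Pow(-30, Rational(1, 2))), Pow(-1346353, -1))) = Add(Add(Pow(Add(654481, 32400), Rational(1, 2)), 2079809), Mul(Mul(630, Mul(I, Pow(30, Rational(1, 2)))), Rational(-1, 1346353))) = Add(Add(Pow(686881, Rational(1, 2)), 2079809), Mul(Mul(630, I, Pow(30, Rational(1, 2))), Rational(-1, 1346353))) = Add(Add(2079809, Pow(686881, Rational(1, 2))), Mul(Rational(-630, 1346353), I, Pow(30, Rational(1, 2)))) = Add(2079809, Pow(686881, Rational(1, 2)), Mul(Rational(-630, 1346353), I, Pow(30, Rational(1, 2))))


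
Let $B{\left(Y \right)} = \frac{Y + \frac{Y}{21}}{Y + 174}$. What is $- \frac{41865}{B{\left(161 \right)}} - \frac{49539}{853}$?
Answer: $- \frac{35914465959}{431618} \approx -83209.0$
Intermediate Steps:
$B{\left(Y \right)} = \frac{22 Y}{21 \left(174 + Y\right)}$ ($B{\left(Y \right)} = \frac{Y + Y \frac{1}{21}}{174 + Y} = \frac{Y + \frac{Y}{21}}{174 + Y} = \frac{\frac{22}{21} Y}{174 + Y} = \frac{22 Y}{21 \left(174 + Y\right)}$)
$- \frac{41865}{B{\left(161 \right)}} - \frac{49539}{853} = - \frac{41865}{\frac{22}{21} \cdot 161 \frac{1}{174 + 161}} - \frac{49539}{853} = - \frac{41865}{\frac{22}{21} \cdot 161 \cdot \frac{1}{335}} - \frac{49539}{853} = - \frac{41865}{\frac{506}{1005}} - \frac{49539}{853} = \left(-41865\right) \frac{1005}{506} - \frac{49539}{853} = - \frac{42074325}{506} - \frac{49539}{853} = - \frac{35914465959}{431618}$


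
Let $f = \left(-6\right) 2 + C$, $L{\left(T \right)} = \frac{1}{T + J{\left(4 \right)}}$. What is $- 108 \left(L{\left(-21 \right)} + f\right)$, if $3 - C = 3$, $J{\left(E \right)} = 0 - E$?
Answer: $\frac{32508}{25} \approx 1300.3$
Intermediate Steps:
$J{\left(E \right)} = - E$
$L{\left(T \right)} = \frac{1}{-4 + T}$ ($L{\left(T \right)} = \frac{1}{T - 4} = \frac{1}{-4 + T}$)
$C = 0$ ($C = 3 - 3 = 0$)
$f = -12$ ($f = \left(-6\right) 2 + 0 = -12 + 0 = -12$)
$- 108 \left(L{\left(-21 \right)} + f\right) = - 108 \left(\frac{1}{-4 - 21} - 12\right) = - 108 \left(\frac{1}{-25} - 12\right) = - 108 \left(- \frac{1}{25} - 12\right) = \left(-108\right) \left(- \frac{301}{25}\right) = \frac{32508}{25}$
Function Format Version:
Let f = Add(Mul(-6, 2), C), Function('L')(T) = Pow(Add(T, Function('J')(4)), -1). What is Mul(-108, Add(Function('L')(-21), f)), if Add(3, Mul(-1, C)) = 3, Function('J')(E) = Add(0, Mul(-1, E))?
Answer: Rational(32508, 25) ≈ 1300.3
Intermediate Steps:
Function('J')(E) = Mul(-1, E)
Function('L')(T) = Pow(Add(-4, T), -1) (Function('L')(T) = Pow(Add(T, Mul(-1, 4)), -1) = Pow(Add(T, -4), -1) = Pow(Add(-4, T), -1))
C = 0 (C = Add(3, Mul(-1, 3)) = Add(3, -3) = 0)
f = -12 (f = Add(Mul(-6, 2), 0) = Add(-12, 0) = -12)
Mul(-108, Add(Function('L')(-21), f)) = Mul(-108, Add(Pow(Add(-4, -21), -1), -12)) = Mul(-108, Add(Pow(-25, -1), -12)) = Mul(-108, Add(Rational(-1, 25), -12)) = Mul(-108, Rational(-301, 25)) = Rational(32508, 25)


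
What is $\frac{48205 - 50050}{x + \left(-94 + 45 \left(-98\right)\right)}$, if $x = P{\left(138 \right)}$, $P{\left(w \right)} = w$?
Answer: $\frac{1845}{4366} \approx 0.42258$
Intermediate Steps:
$x = 138$
$\frac{48205 - 50050}{x + \left(-94 + 45 \left(-98\right)\right)} = \frac{48205 - 50050}{138 + \left(-94 + 45 \left(-98\right)\right)} = - \frac{1845}{138 - 4504} = - \frac{1845}{-4366} = \left(-1845\right) \left(- \frac{1}{4366}\right) = \frac{1845}{4366}$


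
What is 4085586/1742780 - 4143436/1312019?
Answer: -930365466973/1143280236410 ≈ -0.81377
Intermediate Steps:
4085586/1742780 - 4143436/1312019 = 4085586*(1/1742780) - 4143436*1/1312019 = 2042793/871390 - 4143436/1312019 = -930365466973/1143280236410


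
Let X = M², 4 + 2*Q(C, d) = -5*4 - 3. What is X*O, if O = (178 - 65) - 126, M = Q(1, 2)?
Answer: -9477/4 ≈ -2369.3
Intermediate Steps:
Q(C, d) = -27/2 (Q(C, d) = -2 + (-5*4 - 3)/2 = -2 + (-20 - 3)/2 = -2 + (½)*(-23) = -2 - 23/2 = -27/2)
M = -27/2 ≈ -13.500
X = 729/4 (X = (-27/2)² = 729/4 ≈ 182.25)
O = -13 (O = 113 - 126 = -13)
X*O = (729/4)*(-13) = -9477/4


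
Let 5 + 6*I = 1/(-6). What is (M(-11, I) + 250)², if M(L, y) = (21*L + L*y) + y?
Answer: 247009/324 ≈ 762.37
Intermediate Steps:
I = -31/36 (I = -⅚ + (⅙)/(-6) = -⅚ + (⅙)*(-⅙) = -⅚ - 1/36 = -31/36 ≈ -0.86111)
M(L, y) = y + 21*L + L*y
(M(-11, I) + 250)² = ((-31/36 + 21*(-11) - 11*(-31/36)) + 250)² = ((-31/36 - 231 + 341/36) + 250)² = (-4003/18 + 250)² = (497/18)² = 247009/324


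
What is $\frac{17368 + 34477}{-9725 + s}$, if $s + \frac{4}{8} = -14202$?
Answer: $- \frac{20738}{9571} \approx -2.1668$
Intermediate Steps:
$s = - \frac{28405}{2}$ ($s = - \frac{1}{2} - 14202 = - \frac{28405}{2} \approx -14203.0$)
$\frac{17368 + 34477}{-9725 + s} = \frac{17368 + 34477}{-9725 - \frac{28405}{2}} = \frac{51845}{- \frac{47855}{2}} = 51845 \left(- \frac{2}{47855}\right) = - \frac{20738}{9571}$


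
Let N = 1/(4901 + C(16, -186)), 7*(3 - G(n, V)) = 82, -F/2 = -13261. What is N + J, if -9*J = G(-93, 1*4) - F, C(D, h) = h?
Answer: 97294032/33005 ≈ 2947.9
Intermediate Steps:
F = 26522 (F = -2*(-13261) = 26522)
G(n, V) = -61/7 (G(n, V) = 3 - 1/7*82 = 3 - 82/7 = -61/7)
J = 20635/7 (J = -(-61/7 - 1*26522)/9 = -(-61/7 - 26522)/9 = -1/9*(-185715/7) = 20635/7 ≈ 2947.9)
N = 1/4715 (N = 1/(4901 - 186) = 1/4715 ≈ 0.00021209)
N + J = 1/4715 + 20635/7 = 97294032/33005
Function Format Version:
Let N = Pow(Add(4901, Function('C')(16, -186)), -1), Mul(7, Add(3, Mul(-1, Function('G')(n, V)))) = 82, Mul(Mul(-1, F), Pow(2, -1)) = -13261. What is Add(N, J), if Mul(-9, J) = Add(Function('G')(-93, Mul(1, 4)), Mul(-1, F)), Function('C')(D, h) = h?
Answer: Rational(97294032, 33005) ≈ 2947.9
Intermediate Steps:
F = 26522 (F = Mul(-2, -13261) = 26522)
Function('G')(n, V) = Rational(-61, 7) (Function('G')(n, V) = Add(3, Mul(Rational(-1, 7), 82)) = Add(3, Rational(-82, 7)) = Rational(-61, 7))
J = Rational(20635, 7) (J = Mul(Rational(-1, 9), Add(Rational(-61, 7), Mul(-1, 26522))) = Mul(Rational(-1, 9), Add(Rational(-61, 7), -26522)) = Mul(Rational(-1, 9), Rational(-185715, 7)) = Rational(20635, 7) ≈ 2947.9)
N = Rational(1, 4715) (N = Pow(Add(4901, -186), -1) = Pow(4715, -1) = Rational(1, 4715) ≈ 0.00021209)
Add(N, J) = Add(Rational(1, 4715), Rational(20635, 7)) = Rational(97294032, 33005)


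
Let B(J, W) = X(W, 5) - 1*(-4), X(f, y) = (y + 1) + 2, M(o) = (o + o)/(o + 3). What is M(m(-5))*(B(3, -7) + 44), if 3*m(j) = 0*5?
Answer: 0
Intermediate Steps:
m(j) = 0 (m(j) = (0*5)/3 = (⅓)*0 = 0)
M(o) = 2*o/(3 + o) (M(o) = (2*o)/(3 + o) = 2*o/(3 + o))
X(f, y) = 3 + y (X(f, y) = (1 + y) + 2 = 3 + y)
B(J, W) = 12 (B(J, W) = (3 + 5) - 1*(-4) = 8 + 4 = 12)
M(m(-5))*(B(3, -7) + 44) = (2*0/(3 + 0))*(12 + 44) = (2*0/3)*56 = (2*0*(⅓))*56 = 0*56 = 0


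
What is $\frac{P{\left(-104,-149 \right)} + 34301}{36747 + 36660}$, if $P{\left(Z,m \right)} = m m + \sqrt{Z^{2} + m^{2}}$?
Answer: $\frac{18834}{24469} + \frac{\sqrt{33017}}{73407} \approx 0.77218$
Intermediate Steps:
$P{\left(Z,m \right)} = m^{2} + \sqrt{Z^{2} + m^{2}}$
$\frac{P{\left(-104,-149 \right)} + 34301}{36747 + 36660} = \frac{\left(\left(-149\right)^{2} + \sqrt{\left(-104\right)^{2} + \left(-149\right)^{2}}\right) + 34301}{36747 + 36660} = \frac{\left(22201 + \sqrt{10816 + 22201}\right) + 34301}{73407} = \left(\left(22201 + \sqrt{33017}\right) + 34301\right) \frac{1}{73407} = \left(56502 + \sqrt{33017}\right) \frac{1}{73407} = \frac{18834}{24469} + \frac{\sqrt{33017}}{73407}$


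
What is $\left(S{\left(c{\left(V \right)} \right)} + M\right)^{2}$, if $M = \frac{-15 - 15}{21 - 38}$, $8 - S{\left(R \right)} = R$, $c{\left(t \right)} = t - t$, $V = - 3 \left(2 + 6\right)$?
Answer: $\frac{27556}{289} \approx 95.349$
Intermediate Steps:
$V = -24$ ($V = \left(-3\right) 8 = -24$)
$c{\left(t \right)} = 0$
$S{\left(R \right)} = 8 - R$
$M = \frac{30}{17}$ ($M = - \frac{30}{21 - 38} = - \frac{30}{-17} = \left(-30\right) \left(- \frac{1}{17}\right) = \frac{30}{17} \approx 1.7647$)
$\left(S{\left(c{\left(V \right)} \right)} + M\right)^{2} = \left(\left(8 - 0\right) + \frac{30}{17}\right)^{2} = \left(\left(8 + 0\right) + \frac{30}{17}\right)^{2} = \left(8 + \frac{30}{17}\right)^{2} = \left(\frac{166}{17}\right)^{2} = \frac{27556}{289}$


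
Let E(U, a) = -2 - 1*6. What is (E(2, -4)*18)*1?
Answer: -144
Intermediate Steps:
E(U, a) = -8 (E(U, a) = -2 - 6 = -8)
(E(2, -4)*18)*1 = -8*18*1 = -144*1 = -144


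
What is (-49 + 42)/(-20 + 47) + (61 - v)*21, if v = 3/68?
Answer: 2349739/1836 ≈ 1279.8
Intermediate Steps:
v = 3/68 (v = 3*(1/68) = 3/68 ≈ 0.044118)
(-49 + 42)/(-20 + 47) + (61 - v)*21 = (-49 + 42)/(-20 + 47) + (61 - 1*3/68)*21 = -7/27 + (61 - 3/68)*21 = -7*1/27 + (4145/68)*21 = -7/27 + 87045/68 = 2349739/1836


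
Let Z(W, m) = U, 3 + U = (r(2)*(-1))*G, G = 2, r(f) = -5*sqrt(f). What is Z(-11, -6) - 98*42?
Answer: -4119 + 10*sqrt(2) ≈ -4104.9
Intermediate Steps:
U = -3 + 10*sqrt(2) (U = -3 + (-5*sqrt(2)*(-1))*2 = -3 + (5*sqrt(2))*2 = -3 + 10*sqrt(2) ≈ 11.142)
Z(W, m) = -3 + 10*sqrt(2)
Z(-11, -6) - 98*42 = (-3 + 10*sqrt(2)) - 98*42 = (-3 + 10*sqrt(2)) - 4116 = -4119 + 10*sqrt(2)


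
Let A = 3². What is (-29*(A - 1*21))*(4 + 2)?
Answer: 2088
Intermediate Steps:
A = 9
(-29*(A - 1*21))*(4 + 2) = (-29*(9 - 1*21))*(4 + 2) = -29*(9 - 21)*6 = -29*(-12)*6 = 348*6 = 2088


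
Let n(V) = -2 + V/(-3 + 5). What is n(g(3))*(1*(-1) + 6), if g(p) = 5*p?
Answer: 55/2 ≈ 27.500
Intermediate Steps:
n(V) = -2 + V/2
n(g(3))*(1*(-1) + 6) = (-2 + (5*3)/2)*(1*(-1) + 6) = (-2 + (½)*15)*(-1 + 6) = (-2 + 15/2)*5 = (11/2)*5 = 55/2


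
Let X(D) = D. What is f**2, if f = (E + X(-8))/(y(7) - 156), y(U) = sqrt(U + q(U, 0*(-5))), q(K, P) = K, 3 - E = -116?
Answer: 12321/(156 - sqrt(14))**2 ≈ 0.53148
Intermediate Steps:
E = 119 (E = 3 - 1*(-116) = 3 + 116 = 119)
y(U) = sqrt(2)*sqrt(U) (y(U) = sqrt(U + U) = sqrt(2*U) = sqrt(2)*sqrt(U))
f = 111/(-156 + sqrt(14)) (f = (119 - 8)/(sqrt(2)*sqrt(7) - 156) = 111/(sqrt(14) - 156) = 111/(-156 + sqrt(14)) ≈ -0.72902)
f**2 = (-8658/12161 - 111*sqrt(14)/24322)**2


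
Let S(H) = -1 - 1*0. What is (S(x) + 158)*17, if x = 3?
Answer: 2669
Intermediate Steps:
S(H) = -1 (S(H) = -1 + 0 = -1)
(S(x) + 158)*17 = (-1 + 158)*17 = 157*17 = 2669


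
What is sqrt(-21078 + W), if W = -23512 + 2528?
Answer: I*sqrt(42062) ≈ 205.09*I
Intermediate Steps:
W = -20984
sqrt(-21078 + W) = sqrt(-21078 - 20984) = sqrt(-42062) = I*sqrt(42062)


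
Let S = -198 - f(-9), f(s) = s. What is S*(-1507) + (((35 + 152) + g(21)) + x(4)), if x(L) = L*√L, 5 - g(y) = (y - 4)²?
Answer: 284734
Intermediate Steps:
g(y) = 5 - (-4 + y)² (g(y) = 5 - (y - 4)² = 5 - (-4 + y)²)
x(L) = L^(3/2)
S = -189 (S = -198 - 1*(-9) = -198 + 9 = -189)
S*(-1507) + (((35 + 152) + g(21)) + x(4)) = -189*(-1507) + (((35 + 152) + (5 - (-4 + 21)²)) + 4^(3/2)) = 284823 + ((187 + (5 - 1*17²)) + 8) = 284823 + ((187 + (5 - 1*289)) + 8) = 284823 + ((187 + (5 - 289)) + 8) = 284823 + ((187 - 284) + 8) = 284823 + (-97 + 8) = 284823 - 89 = 284734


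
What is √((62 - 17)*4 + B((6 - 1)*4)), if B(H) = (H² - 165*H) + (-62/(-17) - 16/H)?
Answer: 3*I*√2181270/85 ≈ 52.126*I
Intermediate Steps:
B(H) = 62/17 + H² - 165*H - 16/H (B(H) = (H² - 165*H) + (-62*(-1/17) - 16/H) = (H² - 165*H) + (62/17 - 16/H) = 62/17 + H² - 165*H - 16/H)
√((62 - 17)*4 + B((6 - 1)*4)) = √((62 - 17)*4 + (62/17 + ((6 - 1)*4)² - 165*(6 - 1)*4 - 16*1/(4*(6 - 1)))) = √(45*4 + (62/17 + (5*4)² - 825*4 - 16/(5*4))) = √(180 + (62/17 + 20² - 165*20 - 16/20)) = √(180 + (62/17 + 400 - 3300 - 16*1/20)) = √(180 + (62/17 + 400 - 3300 - ⅘)) = √(180 - 246258/85) = √(-230958/85) = 3*I*√2181270/85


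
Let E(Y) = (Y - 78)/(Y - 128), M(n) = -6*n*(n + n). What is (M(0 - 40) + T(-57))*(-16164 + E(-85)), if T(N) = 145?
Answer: 65601963295/213 ≈ 3.0799e+8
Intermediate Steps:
M(n) = -12*n² (M(n) = -6*n*(2*n) = -6*2*n² = -12*n²)
E(Y) = (-78 + Y)/(-128 + Y)
(M(0 - 40) + T(-57))*(-16164 + E(-85)) = (-12*(0 - 40)² + 145)*(-16164 + (-78 - 85)/(-128 - 85)) = (-12*(-40)² + 145)*(-16164 - 163/(-213)) = (-12*1600 + 145)*(-16164 - 1/213*(-163)) = (-19200 + 145)*(-16164 + 163/213) = -19055*(-3442769/213) = 65601963295/213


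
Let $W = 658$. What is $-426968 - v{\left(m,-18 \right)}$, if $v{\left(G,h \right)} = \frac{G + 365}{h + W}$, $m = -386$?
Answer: $- \frac{273259499}{640} \approx -4.2697 \cdot 10^{5}$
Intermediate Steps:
$v{\left(G,h \right)} = \frac{365 + G}{658 + h}$ ($v{\left(G,h \right)} = \frac{G + 365}{h + 658} = \frac{365 + G}{658 + h}$)
$-426968 - v{\left(m,-18 \right)} = -426968 - \frac{365 - 386}{658 - 18} = -426968 - \frac{1}{640} \left(-21\right) = -426968 - - \frac{21}{640} = -426968 + \frac{21}{640} = - \frac{273259499}{640}$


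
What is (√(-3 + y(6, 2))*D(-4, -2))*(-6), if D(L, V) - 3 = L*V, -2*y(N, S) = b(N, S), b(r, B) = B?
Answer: -132*I ≈ -132.0*I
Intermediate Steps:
y(N, S) = -S/2
D(L, V) = 3 + L*V
(√(-3 + y(6, 2))*D(-4, -2))*(-6) = (√(-3 - ½*2)*(3 - 4*(-2)))*(-6) = (√(-3 - 1)*(3 + 8))*(-6) = (√(-4)*11)*(-6) = ((2*I)*11)*(-6) = (22*I)*(-6) = -132*I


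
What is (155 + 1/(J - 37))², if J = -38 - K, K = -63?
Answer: 3455881/144 ≈ 23999.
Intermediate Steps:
J = 25 (J = -38 - 1*(-63) = -38 + 63 = 25)
(155 + 1/(J - 37))² = (155 + 1/(25 - 37))² = (155 + 1/(-12))² = (155 - 1/12)² = (1859/12)² = 3455881/144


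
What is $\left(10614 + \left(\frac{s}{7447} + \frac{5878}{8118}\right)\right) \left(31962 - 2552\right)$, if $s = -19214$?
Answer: $\frac{857641677793990}{2747943} \approx 3.121 \cdot 10^{8}$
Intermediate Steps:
$\left(10614 + \left(\frac{s}{7447} + \frac{5878}{8118}\right)\right) \left(31962 - 2552\right) = \left(10614 + \left(- \frac{19214}{7447} + \frac{5878}{8118}\right)\right) \left(31962 - 2552\right) = \left(10614 + \left(\left(-19214\right) \frac{1}{7447} + 5878 \cdot \frac{1}{8118}\right)\right) \left(31962 - 2552\right) = \left(10614 + \left(- \frac{19214}{7447} + \frac{2939}{4059}\right)\right) 29410 = \left(10614 - \frac{5100263}{2747943}\right) 29410 = \frac{29161566739}{2747943} \cdot 29410 = \frac{857641677793990}{2747943}$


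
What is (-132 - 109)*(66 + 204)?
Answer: -65070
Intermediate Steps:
(-132 - 109)*(66 + 204) = -241*270 = -65070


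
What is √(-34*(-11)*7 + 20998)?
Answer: 24*√41 ≈ 153.68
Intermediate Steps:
√(-34*(-11)*7 + 20998) = √(374*7 + 20998) = √(2618 + 20998) = √23616 = 24*√41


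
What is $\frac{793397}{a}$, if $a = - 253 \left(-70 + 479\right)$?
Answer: $- \frac{72127}{9407} \approx -7.6674$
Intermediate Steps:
$a = -103477$ ($a = \left(-253\right) 409 = -103477$)
$\frac{793397}{a} = \frac{793397}{-103477} = 793397 \left(- \frac{1}{103477}\right) = - \frac{72127}{9407}$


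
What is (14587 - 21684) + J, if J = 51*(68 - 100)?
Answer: -8729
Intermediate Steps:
J = -1632 (J = 51*(-32) = -1632)
(14587 - 21684) + J = (14587 - 21684) - 1632 = -7097 - 1632 = -8729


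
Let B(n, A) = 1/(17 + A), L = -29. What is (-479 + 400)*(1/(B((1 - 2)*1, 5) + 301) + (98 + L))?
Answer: -36103711/6623 ≈ -5451.3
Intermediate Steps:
(-479 + 400)*(1/(B((1 - 2)*1, 5) + 301) + (98 + L)) = (-479 + 400)*(1/(1/(17 + 5) + 301) + (98 - 29)) = -79*(1/(1/22 + 301) + 69) = -79*(1/(6623/22) + 69) = -79*(22/6623 + 69) = -79*457009/6623 = -36103711/6623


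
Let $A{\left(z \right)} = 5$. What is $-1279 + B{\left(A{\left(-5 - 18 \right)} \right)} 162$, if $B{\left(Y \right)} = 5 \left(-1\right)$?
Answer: $-2089$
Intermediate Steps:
$B{\left(Y \right)} = -5$
$-1279 + B{\left(A{\left(-5 - 18 \right)} \right)} 162 = -1279 - 810 = -2089$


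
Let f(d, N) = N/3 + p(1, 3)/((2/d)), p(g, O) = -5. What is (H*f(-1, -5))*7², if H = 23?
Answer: 5635/6 ≈ 939.17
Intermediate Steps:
f(d, N) = -5*d/2 + N/3 (f(d, N) = N/3 - 5*d/2 = -5*d/2 + N/3)
(H*f(-1, -5))*7² = (23*(-5/2*(-1) + (⅓)*(-5)))*7² = (23*(5/2 - 5/3))*49 = (23*(⅚))*49 = (115/6)*49 = 5635/6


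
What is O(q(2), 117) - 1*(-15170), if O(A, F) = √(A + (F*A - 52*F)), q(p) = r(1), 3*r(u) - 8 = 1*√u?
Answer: 15170 + I*√5730 ≈ 15170.0 + 75.697*I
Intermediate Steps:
r(u) = 8/3 + √u/3 (r(u) = 8/3 + (1*√u)/3 = 8/3 + √u/3)
q(p) = 3 (q(p) = 8/3 + √1/3 = 8/3 + (⅓)*1 = 8/3 + ⅓ = 3)
O(A, F) = √(A - 52*F + A*F) (O(A, F) = √(A + (A*F - 52*F)) = √(A + (-52*F + A*F)) = √(A - 52*F + A*F))
O(q(2), 117) - 1*(-15170) = √(3 - 52*117 + 3*117) - 1*(-15170) = √(3 - 6084 + 351) + 15170 = √(-5730) + 15170 = I*√5730 + 15170 = 15170 + I*√5730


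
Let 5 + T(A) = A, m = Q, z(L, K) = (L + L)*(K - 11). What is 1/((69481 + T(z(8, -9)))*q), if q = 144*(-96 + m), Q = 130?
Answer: 1/338587776 ≈ 2.9534e-9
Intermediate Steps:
z(L, K) = 2*L*(-11 + K) (z(L, K) = (2*L)*(-11 + K) = 2*L*(-11 + K))
m = 130
T(A) = -5 + A
q = 4896 (q = 144*(-96 + 130) = 144*34 = 4896)
1/((69481 + T(z(8, -9)))*q) = 1/((69481 + (-5 + 2*8*(-11 - 9)))*4896) = (1/4896)/(69481 + (-5 + 2*8*(-20))) = (1/4896)/(69481 + (-5 - 320)) = (1/4896)/(69481 - 325) = (1/4896)/69156 = (1/69156)*(1/4896) = 1/338587776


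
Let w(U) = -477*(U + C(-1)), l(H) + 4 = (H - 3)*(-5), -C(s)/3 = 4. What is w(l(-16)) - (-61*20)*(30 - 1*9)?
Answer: -12063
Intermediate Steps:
C(s) = -12 (C(s) = -3*4 = -12)
l(H) = 11 - 5*H (l(H) = -4 + (H - 3)*(-5) = -4 + (-3 + H)*(-5) = -4 + (15 - 5*H) = 11 - 5*H)
w(U) = 5724 - 477*U (w(U) = -477*(U - 12) = -477*(-12 + U) = 5724 - 477*U)
w(l(-16)) - (-61*20)*(30 - 1*9) = (5724 - 477*(11 - 5*(-16))) - (-61*20)*(30 - 1*9) = (5724 - 477*(11 + 80)) - (-1220)*(30 - 9) = (5724 - 477*91) - (-1220)*21 = (5724 - 43407) - 1*(-25620) = -37683 + 25620 = -12063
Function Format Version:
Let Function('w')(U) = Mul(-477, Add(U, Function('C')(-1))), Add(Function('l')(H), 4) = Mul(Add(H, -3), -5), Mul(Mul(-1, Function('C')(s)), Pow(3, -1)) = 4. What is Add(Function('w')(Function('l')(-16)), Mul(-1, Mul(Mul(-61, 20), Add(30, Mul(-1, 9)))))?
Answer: -12063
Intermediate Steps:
Function('C')(s) = -12 (Function('C')(s) = Mul(-3, 4) = -12)
Function('l')(H) = Add(11, Mul(-5, H)) (Function('l')(H) = Add(-4, Mul(Add(H, -3), -5)) = Add(-4, Mul(Add(-3, H), -5)) = Add(-4, Add(15, Mul(-5, H))) = Add(11, Mul(-5, H)))
Function('w')(U) = Add(5724, Mul(-477, U)) (Function('w')(U) = Mul(-477, Add(U, -12)) = Mul(-477, Add(-12, U)) = Add(5724, Mul(-477, U)))
Add(Function('w')(Function('l')(-16)), Mul(-1, Mul(Mul(-61, 20), Add(30, Mul(-1, 9))))) = Add(Add(5724, Mul(-477, Add(11, Mul(-5, -16)))), Mul(-1, Mul(Mul(-61, 20), Add(30, Mul(-1, 9))))) = Add(Add(5724, Mul(-477, Add(11, 80))), Mul(-1, Mul(-1220, Add(30, -9)))) = Add(Add(5724, Mul(-477, 91)), Mul(-1, Mul(-1220, 21))) = Add(Add(5724, -43407), Mul(-1, -25620)) = Add(-37683, 25620) = -12063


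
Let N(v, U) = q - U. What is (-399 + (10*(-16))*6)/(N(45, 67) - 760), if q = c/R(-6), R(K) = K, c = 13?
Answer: 8154/4975 ≈ 1.6390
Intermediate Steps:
q = -13/6 (q = 13/(-6) = 13*(-⅙) = -13/6 ≈ -2.1667)
N(v, U) = -13/6 - U
(-399 + (10*(-16))*6)/(N(45, 67) - 760) = (-399 + (10*(-16))*6)/((-13/6 - 1*67) - 760) = (-399 - 160*6)/((-13/6 - 67) - 760) = (-399 - 960)/(-415/6 - 760) = -1359/(-4975/6) = -1359*(-6/4975) = 8154/4975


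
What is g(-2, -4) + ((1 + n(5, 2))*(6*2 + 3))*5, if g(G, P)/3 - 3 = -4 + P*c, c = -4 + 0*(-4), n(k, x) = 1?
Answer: 195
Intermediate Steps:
c = -4 (c = -4 + 0 = -4)
g(G, P) = -3 - 12*P (g(G, P) = 9 + 3*(-4 + P*(-4)) = 9 + 3*(-4 - 4*P) = 9 + (-12 - 12*P) = -3 - 12*P)
g(-2, -4) + ((1 + n(5, 2))*(6*2 + 3))*5 = (-3 - 12*(-4)) + ((1 + 1)*(6*2 + 3))*5 = (-3 + 48) + (2*(12 + 3))*5 = 45 + (2*15)*5 = 45 + 30*5 = 45 + 150 = 195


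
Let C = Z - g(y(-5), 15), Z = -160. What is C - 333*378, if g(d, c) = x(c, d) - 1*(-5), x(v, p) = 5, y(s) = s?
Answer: -126044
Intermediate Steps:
g(d, c) = 10 (g(d, c) = 5 - 1*(-5) = 5 + 5 = 10)
C = -170 (C = -160 - 1*10 = -160 - 10 = -170)
C - 333*378 = -170 - 333*378 = -170 - 125874 = -126044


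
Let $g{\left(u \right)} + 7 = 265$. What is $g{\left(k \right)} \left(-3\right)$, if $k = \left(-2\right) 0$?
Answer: $-774$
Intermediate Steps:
$k = 0$
$g{\left(u \right)} = 258$ ($g{\left(u \right)} = -7 + 265 = 258$)
$g{\left(k \right)} \left(-3\right) = 258 \left(-3\right) = -774$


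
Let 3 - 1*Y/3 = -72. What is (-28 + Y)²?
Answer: 38809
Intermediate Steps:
Y = 225 (Y = 9 - 3*(-72) = 9 + 216 = 225)
(-28 + Y)² = (-28 + 225)² = 197² = 38809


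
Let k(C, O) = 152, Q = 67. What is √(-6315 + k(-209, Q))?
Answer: I*√6163 ≈ 78.505*I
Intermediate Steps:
√(-6315 + k(-209, Q)) = √(-6315 + 152) = √(-6163) = I*√6163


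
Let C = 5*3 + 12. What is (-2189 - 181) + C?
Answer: -2343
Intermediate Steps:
C = 27 (C = 15 + 12 = 27)
(-2189 - 181) + C = (-2189 - 181) + 27 = -2370 + 27 = -2343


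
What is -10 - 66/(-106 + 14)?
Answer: -427/46 ≈ -9.2826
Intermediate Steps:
-10 - 66/(-106 + 14) = -10 - 66/(-92) = -10 - 1/92*(-66) = -10 + 33/46 = -427/46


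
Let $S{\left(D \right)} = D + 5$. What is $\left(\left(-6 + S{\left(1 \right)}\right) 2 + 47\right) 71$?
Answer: $3337$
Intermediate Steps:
$S{\left(D \right)} = 5 + D$
$\left(\left(-6 + S{\left(1 \right)}\right) 2 + 47\right) 71 = \left(\left(-6 + \left(5 + 1\right)\right) 2 + 47\right) 71 = \left(\left(-6 + 6\right) 2 + 47\right) 71 = \left(0 \cdot 2 + 47\right) 71 = \left(0 + 47\right) 71 = 47 \cdot 71 = 3337$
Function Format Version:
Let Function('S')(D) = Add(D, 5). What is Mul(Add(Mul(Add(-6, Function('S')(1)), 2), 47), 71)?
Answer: 3337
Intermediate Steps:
Function('S')(D) = Add(5, D)
Mul(Add(Mul(Add(-6, Function('S')(1)), 2), 47), 71) = Mul(Add(Mul(Add(-6, Add(5, 1)), 2), 47), 71) = Mul(Add(Mul(Add(-6, 6), 2), 47), 71) = Mul(Add(Mul(0, 2), 47), 71) = Mul(Add(0, 47), 71) = Mul(47, 71) = 3337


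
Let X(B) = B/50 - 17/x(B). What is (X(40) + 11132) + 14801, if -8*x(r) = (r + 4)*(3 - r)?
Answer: 52775113/2035 ≈ 25934.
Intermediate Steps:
x(r) = -(3 - r)*(4 + r)/8 (x(r) = -(r + 4)*(3 - r)/8 = -(4 + r)*(3 - r)/8 = -(3 - r)*(4 + r)/8)
X(B) = -17/(-3/2 + B/8 + B**2/8) + B/50 (X(B) = B/50 - 17/(-3/2 + B/8 + B**2/8) = -17/(-3/2 + B/8 + B**2/8) + B/50)
(X(40) + 11132) + 14801 = ((-136 + (1/50)*40*(-12 + 40 + 40**2))/(-12 + 40 + 40**2) + 11132) + 14801 = ((-136 + (1/50)*40*(-12 + 40 + 1600))/(-12 + 40 + 1600) + 11132) + 14801 = ((-136 + (1/50)*40*1628)/1628 + 11132) + 14801 = ((-136 + 6512/5)/1628 + 11132) + 14801 = ((1/1628)*(5832/5) + 11132) + 14801 = (1458/2035 + 11132) + 14801 = 22655078/2035 + 14801 = 52775113/2035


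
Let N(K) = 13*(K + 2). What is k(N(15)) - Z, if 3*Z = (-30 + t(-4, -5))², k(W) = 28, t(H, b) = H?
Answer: -1072/3 ≈ -357.33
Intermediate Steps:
N(K) = 26 + 13*K (N(K) = 13*(2 + K) = 26 + 13*K)
Z = 1156/3 (Z = (-30 - 4)²/3 = (⅓)*(-34)² = (⅓)*1156 = 1156/3 ≈ 385.33)
k(N(15)) - Z = 28 - 1*1156/3 = 28 - 1156/3 = -1072/3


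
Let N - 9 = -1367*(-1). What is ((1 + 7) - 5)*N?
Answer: 4128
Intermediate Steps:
N = 1376 (N = 9 - 1367*(-1) = 9 + 1367 = 1376)
((1 + 7) - 5)*N = ((1 + 7) - 5)*1376 = (8 - 5)*1376 = 3*1376 = 4128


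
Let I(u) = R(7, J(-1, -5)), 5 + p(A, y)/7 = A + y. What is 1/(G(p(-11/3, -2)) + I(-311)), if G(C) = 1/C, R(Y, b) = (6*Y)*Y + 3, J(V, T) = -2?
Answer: 224/66525 ≈ 0.0033672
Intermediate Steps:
R(Y, b) = 3 + 6*Y² (R(Y, b) = 6*Y² + 3 = 3 + 6*Y²)
p(A, y) = -35 + 7*A + 7*y (p(A, y) = -35 + 7*(A + y) = -35 + (7*A + 7*y) = -35 + 7*A + 7*y)
I(u) = 297 (I(u) = 3 + 6*7² = 3 + 6*49 = 3 + 294 = 297)
1/(G(p(-11/3, -2)) + I(-311)) = 1/(1/(-35 + 7*(-11/3) + 7*(-2)) + 297) = 1/(1/(-35 + 7*(-11*⅓) - 14) + 297) = 1/(1/(-35 + 7*(-11/3) - 14) + 297) = 1/(1/(-35 - 77/3 - 14) + 297) = 1/(1/(-224/3) + 297) = 1/(-3/224 + 297) = 1/(66525/224) = 224/66525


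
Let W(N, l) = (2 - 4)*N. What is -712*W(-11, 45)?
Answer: -15664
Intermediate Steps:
W(N, l) = -2*N
-712*W(-11, 45) = -(-1424)*(-11) = -712*22 = -15664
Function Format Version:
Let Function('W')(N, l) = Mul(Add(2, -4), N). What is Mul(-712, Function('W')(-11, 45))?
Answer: -15664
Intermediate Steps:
Function('W')(N, l) = Mul(-2, N)
Mul(-712, Function('W')(-11, 45)) = Mul(-712, Mul(-2, -11)) = Mul(-712, 22) = -15664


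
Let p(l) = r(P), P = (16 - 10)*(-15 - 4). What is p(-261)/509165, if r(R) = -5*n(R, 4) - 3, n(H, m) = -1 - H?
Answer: -568/509165 ≈ -0.0011156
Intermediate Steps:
P = -114 (P = 6*(-19) = -114)
r(R) = 2 + 5*R (r(R) = -5*(-1 - R) - 3 = (5 + 5*R) - 3 = 2 + 5*R)
p(l) = -568 (p(l) = 2 + 5*(-114) = 2 - 570 = -568)
p(-261)/509165 = -568/509165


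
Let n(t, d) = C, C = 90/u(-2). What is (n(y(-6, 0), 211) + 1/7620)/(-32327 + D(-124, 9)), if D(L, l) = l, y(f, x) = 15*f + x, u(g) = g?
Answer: 342899/246263160 ≈ 0.0013924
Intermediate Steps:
y(f, x) = x + 15*f
C = -45 (C = 90/(-2) = 90*(-1/2) = -45)
n(t, d) = -45
(n(y(-6, 0), 211) + 1/7620)/(-32327 + D(-124, 9)) = (-45 + 1/7620)/(-32327 + 9) = (-45 + 1/7620)/(-32318) = -342899/7620*(-1/32318) = 342899/246263160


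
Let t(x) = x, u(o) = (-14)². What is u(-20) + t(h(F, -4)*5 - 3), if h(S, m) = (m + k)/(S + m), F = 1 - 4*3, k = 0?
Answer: 583/3 ≈ 194.33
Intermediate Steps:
F = -11 (F = 1 - 12 = -11)
h(S, m) = m/(S + m) (h(S, m) = (m + 0)/(S + m) = m/(S + m))
u(o) = 196
u(-20) + t(h(F, -4)*5 - 3) = 196 + (-4/(-11 - 4)*5 - 3) = 196 + (-4/(-15)*5 - 3) = 196 + (-4*(-1/15)*5 - 3) = 196 + ((4/15)*5 - 3) = 196 + (4/3 - 3) = 196 - 5/3 = 583/3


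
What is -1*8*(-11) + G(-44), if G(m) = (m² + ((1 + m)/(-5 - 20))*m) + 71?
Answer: 50483/25 ≈ 2019.3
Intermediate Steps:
G(m) = 71 + m² + m*(-1/25 - m/25) (G(m) = (m² + ((1 + m)/(-25))*m) + 71 = (m² + ((1 + m)*(-1/25))*m) + 71 = (m² + (-1/25 - m/25)*m) + 71 = (m² + m*(-1/25 - m/25)) + 71 = 71 + m² + m*(-1/25 - m/25))
-1*8*(-11) + G(-44) = -1*8*(-11) + (71 - 1/25*(-44) + (24/25)*(-44)²) = -8*(-11) + (71 + 44/25 + (24/25)*1936) = 88 + (71 + 44/25 + 46464/25) = 88 + 48283/25 = 50483/25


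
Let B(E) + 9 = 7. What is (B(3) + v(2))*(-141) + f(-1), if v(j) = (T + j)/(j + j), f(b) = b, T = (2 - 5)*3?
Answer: 2111/4 ≈ 527.75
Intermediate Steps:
T = -9 (T = -3*3 = -9)
B(E) = -2 (B(E) = -9 + 7 = -2)
v(j) = (-9 + j)/(2*j) (v(j) = (-9 + j)/(j + j) = (-9 + j)/((2*j)) = (-9 + j)*(1/(2*j)) = (-9 + j)/(2*j))
(B(3) + v(2))*(-141) + f(-1) = (-2 + (1/2)*(-9 + 2)/2)*(-141) - 1 = (-2 + (1/2)*(1/2)*(-7))*(-141) - 1 = (-2 - 7/4)*(-141) - 1 = -15/4*(-141) - 1 = 2115/4 - 1 = 2111/4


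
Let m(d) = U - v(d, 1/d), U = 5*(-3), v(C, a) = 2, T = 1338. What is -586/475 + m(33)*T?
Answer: -10804936/475 ≈ -22747.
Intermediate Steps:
U = -15
m(d) = -17 (m(d) = -15 - 1*2 = -15 - 2 = -17)
-586/475 + m(33)*T = -586/475 - 17*1338 = -586*1/475 - 22746 = -586/475 - 22746 = -10804936/475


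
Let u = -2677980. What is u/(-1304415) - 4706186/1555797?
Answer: -14610565638/15032629213 ≈ -0.97192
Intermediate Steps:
u/(-1304415) - 4706186/1555797 = -2677980/(-1304415) - 4706186/1555797 = -2677980*(-1/1304415) - 4706186*1/1555797 = 178532/86961 - 4706186/1555797 = -14610565638/15032629213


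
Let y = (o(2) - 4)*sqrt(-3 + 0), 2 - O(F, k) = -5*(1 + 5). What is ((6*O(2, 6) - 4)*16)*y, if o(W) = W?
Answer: -6016*I*sqrt(3) ≈ -10420.0*I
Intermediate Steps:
O(F, k) = 32 (O(F, k) = 2 - (-5)*(1 + 5) = 2 - (-5)*6 = 2 - 1*(-30) = 2 + 30 = 32)
y = -2*I*sqrt(3) (y = (2 - 4)*sqrt(-3 + 0) = -2*I*sqrt(3) ≈ -3.4641*I)
((6*O(2, 6) - 4)*16)*y = ((6*32 - 4)*16)*(-2*I*sqrt(3)) = ((192 - 4)*16)*(-2*I*sqrt(3)) = (188*16)*(-2*I*sqrt(3)) = 3008*(-2*I*sqrt(3)) = -6016*I*sqrt(3)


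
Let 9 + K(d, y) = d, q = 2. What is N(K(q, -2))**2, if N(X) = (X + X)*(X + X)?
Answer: 38416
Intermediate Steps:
K(d, y) = -9 + d
N(X) = 4*X**2 (N(X) = (2*X)*(2*X) = 4*X**2)
N(K(q, -2))**2 = (4*(-9 + 2)**2)**2 = (4*(-7)**2)**2 = (4*49)**2 = 196**2 = 38416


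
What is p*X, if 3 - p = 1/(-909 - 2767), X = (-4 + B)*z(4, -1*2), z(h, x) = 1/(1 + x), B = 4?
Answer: 0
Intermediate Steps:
X = 0 (X = (-4 + 4)/(1 - 1*2) = 0/(1 - 2) = 0/(-1) = 0*(-1) = 0)
p = 11029/3676 (p = 3 - 1/(-909 - 2767) = 3 - 1/(-3676) = 3 - 1*(-1/3676) = 3 + 1/3676 = 11029/3676 ≈ 3.0003)
p*X = (11029/3676)*0 = 0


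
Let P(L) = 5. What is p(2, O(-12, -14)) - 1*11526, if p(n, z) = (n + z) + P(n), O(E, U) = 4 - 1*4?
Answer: -11519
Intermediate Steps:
O(E, U) = 0 (O(E, U) = 4 - 4 = 0)
p(n, z) = 5 + n + z (p(n, z) = (n + z) + 5 = 5 + n + z)
p(2, O(-12, -14)) - 1*11526 = (5 + 2 + 0) - 1*11526 = 7 - 11526 = -11519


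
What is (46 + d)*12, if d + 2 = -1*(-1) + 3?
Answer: 576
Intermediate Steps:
d = 2 (d = -2 + (-1*(-1) + 3) = -2 + (1 + 3) = -2 + 4 = 2)
(46 + d)*12 = (46 + 2)*12 = 48*12 = 576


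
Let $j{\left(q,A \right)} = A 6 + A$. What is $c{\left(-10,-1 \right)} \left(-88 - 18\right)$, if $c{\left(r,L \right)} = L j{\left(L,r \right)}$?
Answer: $-7420$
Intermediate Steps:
$j{\left(q,A \right)} = 7 A$ ($j{\left(q,A \right)} = 6 A + A = 7 A$)
$c{\left(r,L \right)} = 7 L r$ ($c{\left(r,L \right)} = L 7 r = 7 L r$)
$c{\left(-10,-1 \right)} \left(-88 - 18\right) = 7 \left(-1\right) \left(-10\right) \left(-88 - 18\right) = 70 \left(-106\right) = -7420$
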